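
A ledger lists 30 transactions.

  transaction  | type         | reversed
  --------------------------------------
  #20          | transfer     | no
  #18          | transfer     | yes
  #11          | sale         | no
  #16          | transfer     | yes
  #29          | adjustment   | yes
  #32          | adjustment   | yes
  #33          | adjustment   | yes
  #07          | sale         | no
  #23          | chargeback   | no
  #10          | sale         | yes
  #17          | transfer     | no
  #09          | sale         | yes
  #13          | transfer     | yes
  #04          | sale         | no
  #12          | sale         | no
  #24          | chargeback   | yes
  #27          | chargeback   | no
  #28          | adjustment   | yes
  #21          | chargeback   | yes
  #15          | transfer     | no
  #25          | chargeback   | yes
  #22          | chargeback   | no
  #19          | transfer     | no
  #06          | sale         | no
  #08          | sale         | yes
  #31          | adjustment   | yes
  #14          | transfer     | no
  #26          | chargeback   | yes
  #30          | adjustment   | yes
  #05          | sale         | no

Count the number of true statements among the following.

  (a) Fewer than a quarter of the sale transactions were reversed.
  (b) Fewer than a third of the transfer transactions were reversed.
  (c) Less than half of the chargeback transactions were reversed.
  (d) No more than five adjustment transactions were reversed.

0

(a) sale: |A| = 9, |A ∩ B| = 3; needs |A ∩ B| / |A| < 1/4 — false.
(b) transfer: |A| = 8, |A ∩ B| = 3; needs |A ∩ B| / |A| < 1/3 — false.
(c) chargeback: |A| = 7, |A ∩ B| = 4; needs |A ∩ B| < |A ∖ B| — false.
(d) adjustment: |A| = 6, |A ∩ B| = 6; needs |A ∩ B| ≤ 5 — false.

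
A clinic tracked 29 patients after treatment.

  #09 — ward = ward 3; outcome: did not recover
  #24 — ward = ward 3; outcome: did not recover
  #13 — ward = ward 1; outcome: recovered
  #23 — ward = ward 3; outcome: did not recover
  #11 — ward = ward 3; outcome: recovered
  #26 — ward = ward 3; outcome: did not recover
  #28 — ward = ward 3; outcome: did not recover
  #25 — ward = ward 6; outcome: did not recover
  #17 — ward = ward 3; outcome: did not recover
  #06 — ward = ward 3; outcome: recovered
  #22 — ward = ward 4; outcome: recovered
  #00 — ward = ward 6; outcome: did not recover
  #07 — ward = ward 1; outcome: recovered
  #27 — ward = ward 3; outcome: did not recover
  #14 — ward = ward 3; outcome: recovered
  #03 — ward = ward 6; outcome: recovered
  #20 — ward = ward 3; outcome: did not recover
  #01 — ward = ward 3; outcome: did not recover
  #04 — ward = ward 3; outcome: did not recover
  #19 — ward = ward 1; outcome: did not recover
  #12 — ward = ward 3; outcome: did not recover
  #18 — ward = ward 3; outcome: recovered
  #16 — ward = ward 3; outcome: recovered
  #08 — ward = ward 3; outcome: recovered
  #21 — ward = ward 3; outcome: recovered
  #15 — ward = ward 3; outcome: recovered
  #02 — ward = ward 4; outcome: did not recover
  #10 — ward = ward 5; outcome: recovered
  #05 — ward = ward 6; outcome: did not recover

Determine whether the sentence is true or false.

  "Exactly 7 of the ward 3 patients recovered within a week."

The determiner here denotes the relation: |A ∩ B| = 7.
|A| = 19, |A ∩ B| = 8, |A ∖ B| = 11.
|A ∩ B| = 8, so the statement is false.

False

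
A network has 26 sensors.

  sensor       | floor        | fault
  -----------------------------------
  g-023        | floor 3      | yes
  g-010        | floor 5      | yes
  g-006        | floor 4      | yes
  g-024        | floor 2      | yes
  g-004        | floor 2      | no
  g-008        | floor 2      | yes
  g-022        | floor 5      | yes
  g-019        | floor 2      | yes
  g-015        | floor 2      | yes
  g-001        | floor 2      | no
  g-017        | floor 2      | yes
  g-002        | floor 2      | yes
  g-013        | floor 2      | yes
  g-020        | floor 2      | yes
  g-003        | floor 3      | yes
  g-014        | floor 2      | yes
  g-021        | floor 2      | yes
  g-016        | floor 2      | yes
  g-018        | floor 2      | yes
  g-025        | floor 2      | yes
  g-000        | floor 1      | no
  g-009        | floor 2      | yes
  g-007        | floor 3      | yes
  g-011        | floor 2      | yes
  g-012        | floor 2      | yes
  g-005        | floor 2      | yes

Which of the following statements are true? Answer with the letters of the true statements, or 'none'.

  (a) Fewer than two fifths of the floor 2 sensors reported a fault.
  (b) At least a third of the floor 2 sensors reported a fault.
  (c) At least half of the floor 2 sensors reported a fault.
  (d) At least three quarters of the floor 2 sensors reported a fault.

|A| = 19, |A ∩ B| = 17, |A ∖ B| = 2.
(a) |A ∩ B| / |A| < 2/5: fails.
(b) |A ∩ B| / |A| ≥ 1/3: holds.
(c) |A ∩ B| ≥ |A ∖ B|: holds.
(d) |A ∩ B| / |A| ≥ 3/4: holds.

(b), (c), (d)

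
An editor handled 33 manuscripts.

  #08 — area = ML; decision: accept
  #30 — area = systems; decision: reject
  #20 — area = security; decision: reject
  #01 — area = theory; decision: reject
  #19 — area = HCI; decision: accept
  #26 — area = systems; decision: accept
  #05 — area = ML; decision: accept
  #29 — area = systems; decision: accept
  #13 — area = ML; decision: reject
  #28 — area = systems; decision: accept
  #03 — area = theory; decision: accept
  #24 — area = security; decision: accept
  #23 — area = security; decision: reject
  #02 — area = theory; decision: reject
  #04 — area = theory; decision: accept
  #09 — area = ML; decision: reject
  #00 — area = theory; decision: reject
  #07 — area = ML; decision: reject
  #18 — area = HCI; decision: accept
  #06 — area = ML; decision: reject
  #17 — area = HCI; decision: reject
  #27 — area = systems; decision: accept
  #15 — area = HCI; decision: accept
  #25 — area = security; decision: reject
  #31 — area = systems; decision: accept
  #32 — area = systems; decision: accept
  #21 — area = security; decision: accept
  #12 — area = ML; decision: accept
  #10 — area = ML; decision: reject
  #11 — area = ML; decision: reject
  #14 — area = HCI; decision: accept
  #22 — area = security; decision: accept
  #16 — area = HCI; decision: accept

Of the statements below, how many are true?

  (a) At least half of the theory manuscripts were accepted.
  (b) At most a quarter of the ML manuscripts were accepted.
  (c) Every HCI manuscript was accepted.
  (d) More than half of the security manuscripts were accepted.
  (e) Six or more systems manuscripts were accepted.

(a) theory: |A| = 5, |A ∩ B| = 2; needs |A ∩ B| ≥ |A ∖ B| — false.
(b) ML: |A| = 9, |A ∩ B| = 3; needs |A ∩ B| / |A| ≤ 1/4 — false.
(c) HCI: |A| = 6, |A ∩ B| = 5; needs A ⊆ B, i.e. every element of A is in B (|A ∖ B| = 0) — false.
(d) security: |A| = 6, |A ∩ B| = 3; needs |A ∩ B| > |A ∖ B| — false.
(e) systems: |A| = 7, |A ∩ B| = 6; needs |A ∩ B| ≥ 6 — true.

1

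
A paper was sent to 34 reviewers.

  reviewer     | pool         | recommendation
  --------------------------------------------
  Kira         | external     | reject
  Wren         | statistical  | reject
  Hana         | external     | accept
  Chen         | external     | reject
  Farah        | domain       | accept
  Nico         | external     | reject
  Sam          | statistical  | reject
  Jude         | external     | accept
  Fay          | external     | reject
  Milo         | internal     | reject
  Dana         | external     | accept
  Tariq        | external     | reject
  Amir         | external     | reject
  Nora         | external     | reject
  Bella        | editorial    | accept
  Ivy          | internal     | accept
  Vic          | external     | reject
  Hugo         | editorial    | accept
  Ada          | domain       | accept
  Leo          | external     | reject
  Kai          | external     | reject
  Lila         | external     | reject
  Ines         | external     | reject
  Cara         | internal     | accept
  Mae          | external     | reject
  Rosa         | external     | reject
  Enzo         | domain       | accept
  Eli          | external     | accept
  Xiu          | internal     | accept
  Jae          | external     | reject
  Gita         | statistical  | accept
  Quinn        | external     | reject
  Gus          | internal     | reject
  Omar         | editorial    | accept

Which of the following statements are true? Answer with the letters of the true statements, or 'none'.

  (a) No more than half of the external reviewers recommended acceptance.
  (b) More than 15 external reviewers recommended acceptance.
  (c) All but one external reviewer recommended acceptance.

|A| = 20, |A ∩ B| = 4, |A ∖ B| = 16.
(a) |A ∩ B| ≤ |A ∖ B|: holds.
(b) |A ∩ B| > 15: fails.
(c) |A ∖ B| = 1: fails.

(a)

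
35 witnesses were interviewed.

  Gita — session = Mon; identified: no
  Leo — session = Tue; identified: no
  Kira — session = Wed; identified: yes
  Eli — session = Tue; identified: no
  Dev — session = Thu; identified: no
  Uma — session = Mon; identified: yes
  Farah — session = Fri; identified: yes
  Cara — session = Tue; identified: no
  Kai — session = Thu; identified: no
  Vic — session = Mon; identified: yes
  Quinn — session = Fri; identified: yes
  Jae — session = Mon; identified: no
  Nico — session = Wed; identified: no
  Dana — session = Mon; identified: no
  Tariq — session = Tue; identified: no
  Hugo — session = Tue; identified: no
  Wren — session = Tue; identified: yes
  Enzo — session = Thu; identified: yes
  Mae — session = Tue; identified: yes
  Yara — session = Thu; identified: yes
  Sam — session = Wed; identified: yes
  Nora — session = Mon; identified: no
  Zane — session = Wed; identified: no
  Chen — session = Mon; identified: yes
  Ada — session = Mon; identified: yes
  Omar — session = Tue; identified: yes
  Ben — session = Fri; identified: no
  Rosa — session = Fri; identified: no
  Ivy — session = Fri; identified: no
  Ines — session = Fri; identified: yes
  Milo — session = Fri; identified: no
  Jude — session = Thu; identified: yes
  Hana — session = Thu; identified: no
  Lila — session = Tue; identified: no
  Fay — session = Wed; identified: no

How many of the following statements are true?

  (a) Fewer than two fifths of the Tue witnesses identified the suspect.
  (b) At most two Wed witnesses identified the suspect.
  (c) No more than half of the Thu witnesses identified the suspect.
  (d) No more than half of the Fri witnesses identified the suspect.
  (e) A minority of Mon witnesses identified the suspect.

4

(a) Tue: |A| = 9, |A ∩ B| = 3; needs |A ∩ B| / |A| < 2/5 — true.
(b) Wed: |A| = 5, |A ∩ B| = 2; needs |A ∩ B| ≤ 2 — true.
(c) Thu: |A| = 6, |A ∩ B| = 3; needs |A ∩ B| ≤ |A ∖ B| — true.
(d) Fri: |A| = 7, |A ∩ B| = 3; needs |A ∩ B| ≤ |A ∖ B| — true.
(e) Mon: |A| = 8, |A ∩ B| = 4; needs |A ∩ B| < |A ∖ B| — false.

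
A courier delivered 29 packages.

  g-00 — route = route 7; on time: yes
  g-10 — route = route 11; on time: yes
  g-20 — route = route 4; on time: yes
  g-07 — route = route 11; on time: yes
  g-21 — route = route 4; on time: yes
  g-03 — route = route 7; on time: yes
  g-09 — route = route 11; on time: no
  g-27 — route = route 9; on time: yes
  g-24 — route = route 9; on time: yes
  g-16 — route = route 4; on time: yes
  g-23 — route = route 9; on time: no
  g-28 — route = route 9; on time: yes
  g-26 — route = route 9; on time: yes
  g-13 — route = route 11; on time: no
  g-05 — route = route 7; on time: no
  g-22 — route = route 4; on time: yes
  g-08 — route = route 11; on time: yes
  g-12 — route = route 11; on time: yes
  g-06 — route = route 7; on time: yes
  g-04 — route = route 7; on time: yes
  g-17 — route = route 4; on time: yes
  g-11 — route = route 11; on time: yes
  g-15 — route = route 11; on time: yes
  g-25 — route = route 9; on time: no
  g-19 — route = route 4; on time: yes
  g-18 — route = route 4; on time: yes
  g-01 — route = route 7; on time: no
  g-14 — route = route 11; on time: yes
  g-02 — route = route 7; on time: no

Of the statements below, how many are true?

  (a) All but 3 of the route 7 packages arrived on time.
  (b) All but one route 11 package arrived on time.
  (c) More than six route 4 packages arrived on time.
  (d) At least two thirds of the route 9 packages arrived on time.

(a) route 7: |A| = 7, |A ∩ B| = 4; needs |A ∖ B| = 3 — true.
(b) route 11: |A| = 9, |A ∩ B| = 7; needs |A ∖ B| = 1 — false.
(c) route 4: |A| = 7, |A ∩ B| = 7; needs |A ∩ B| > 6 — true.
(d) route 9: |A| = 6, |A ∩ B| = 4; needs |A ∩ B| / |A| ≥ 2/3 — true.

3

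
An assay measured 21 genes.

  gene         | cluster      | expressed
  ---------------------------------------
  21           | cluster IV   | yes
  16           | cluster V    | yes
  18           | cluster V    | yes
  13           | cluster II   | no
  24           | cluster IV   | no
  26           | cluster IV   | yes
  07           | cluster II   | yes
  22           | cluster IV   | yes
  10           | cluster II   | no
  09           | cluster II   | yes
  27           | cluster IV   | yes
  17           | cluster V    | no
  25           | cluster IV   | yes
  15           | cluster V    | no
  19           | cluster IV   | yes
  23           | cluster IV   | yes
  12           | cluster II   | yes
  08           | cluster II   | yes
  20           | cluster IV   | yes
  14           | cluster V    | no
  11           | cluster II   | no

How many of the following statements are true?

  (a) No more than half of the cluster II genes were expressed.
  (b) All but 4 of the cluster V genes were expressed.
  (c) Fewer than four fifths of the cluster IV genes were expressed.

(a) cluster II: |A| = 7, |A ∩ B| = 4; needs |A ∩ B| ≤ |A ∖ B| — false.
(b) cluster V: |A| = 5, |A ∩ B| = 2; needs |A ∖ B| = 4 — false.
(c) cluster IV: |A| = 9, |A ∩ B| = 8; needs |A ∩ B| / |A| < 4/5 — false.

0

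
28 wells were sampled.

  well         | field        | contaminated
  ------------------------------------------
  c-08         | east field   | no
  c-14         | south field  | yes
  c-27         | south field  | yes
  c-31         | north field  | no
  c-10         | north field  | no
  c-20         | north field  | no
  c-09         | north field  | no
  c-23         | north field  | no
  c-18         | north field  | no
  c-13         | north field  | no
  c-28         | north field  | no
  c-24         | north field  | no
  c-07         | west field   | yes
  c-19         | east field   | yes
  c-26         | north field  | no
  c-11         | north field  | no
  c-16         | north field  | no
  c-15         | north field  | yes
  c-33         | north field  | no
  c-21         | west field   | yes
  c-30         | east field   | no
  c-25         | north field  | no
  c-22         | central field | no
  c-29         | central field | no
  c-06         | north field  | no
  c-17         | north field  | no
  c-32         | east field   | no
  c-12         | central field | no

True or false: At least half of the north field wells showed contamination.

The determiner here denotes the relation: |A ∩ B| ≥ |A ∖ B|.
|A| = 17, |A ∩ B| = 1, |A ∖ B| = 16.
1 < 16, so the statement is false.

False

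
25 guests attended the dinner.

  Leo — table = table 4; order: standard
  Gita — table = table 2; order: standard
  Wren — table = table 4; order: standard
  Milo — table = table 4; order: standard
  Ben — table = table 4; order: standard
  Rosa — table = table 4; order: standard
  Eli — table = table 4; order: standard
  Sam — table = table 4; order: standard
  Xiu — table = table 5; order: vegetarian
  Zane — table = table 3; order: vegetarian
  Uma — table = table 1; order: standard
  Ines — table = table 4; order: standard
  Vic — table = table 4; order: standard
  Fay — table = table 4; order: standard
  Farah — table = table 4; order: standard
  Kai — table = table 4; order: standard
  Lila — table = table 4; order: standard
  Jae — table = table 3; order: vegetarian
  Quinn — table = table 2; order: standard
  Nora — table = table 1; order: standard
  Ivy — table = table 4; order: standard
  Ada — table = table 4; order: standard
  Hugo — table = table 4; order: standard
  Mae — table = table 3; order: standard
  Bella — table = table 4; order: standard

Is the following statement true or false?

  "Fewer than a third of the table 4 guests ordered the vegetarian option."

True

The determiner here denotes the relation: |A ∩ B| / |A| < 1/3.
|A| = 17, |A ∩ B| = 0, |A ∖ B| = 17.
|A ∩ B|/|A| = 0/17, so the statement is true.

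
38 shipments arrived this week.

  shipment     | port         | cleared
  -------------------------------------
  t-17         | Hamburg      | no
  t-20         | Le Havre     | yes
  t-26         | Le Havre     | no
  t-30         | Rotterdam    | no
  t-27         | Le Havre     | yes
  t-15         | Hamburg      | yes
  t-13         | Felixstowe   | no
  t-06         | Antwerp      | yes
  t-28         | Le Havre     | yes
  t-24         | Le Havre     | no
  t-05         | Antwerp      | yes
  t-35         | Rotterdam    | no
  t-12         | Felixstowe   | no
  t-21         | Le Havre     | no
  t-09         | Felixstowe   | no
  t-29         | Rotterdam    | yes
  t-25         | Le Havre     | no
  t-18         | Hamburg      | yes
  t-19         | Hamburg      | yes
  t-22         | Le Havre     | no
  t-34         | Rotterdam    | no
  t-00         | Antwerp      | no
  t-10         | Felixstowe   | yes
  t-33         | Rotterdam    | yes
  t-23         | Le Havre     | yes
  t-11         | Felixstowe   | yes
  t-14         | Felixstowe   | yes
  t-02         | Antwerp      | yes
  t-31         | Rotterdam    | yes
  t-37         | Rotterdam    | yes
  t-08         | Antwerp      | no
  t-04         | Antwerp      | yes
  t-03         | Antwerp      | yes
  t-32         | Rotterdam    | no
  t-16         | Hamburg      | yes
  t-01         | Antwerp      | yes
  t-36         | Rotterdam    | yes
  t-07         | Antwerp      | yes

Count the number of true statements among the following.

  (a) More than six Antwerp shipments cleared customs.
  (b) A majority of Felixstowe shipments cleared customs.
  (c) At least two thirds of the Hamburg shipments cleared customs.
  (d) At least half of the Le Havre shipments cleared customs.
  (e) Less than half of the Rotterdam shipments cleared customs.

2

(a) Antwerp: |A| = 9, |A ∩ B| = 7; needs |A ∩ B| > 6 — true.
(b) Felixstowe: |A| = 6, |A ∩ B| = 3; needs |A ∩ B| > |A ∖ B| — false.
(c) Hamburg: |A| = 5, |A ∩ B| = 4; needs |A ∩ B| / |A| ≥ 2/3 — true.
(d) Le Havre: |A| = 9, |A ∩ B| = 4; needs |A ∩ B| ≥ |A ∖ B| — false.
(e) Rotterdam: |A| = 9, |A ∩ B| = 5; needs |A ∩ B| < |A ∖ B| — false.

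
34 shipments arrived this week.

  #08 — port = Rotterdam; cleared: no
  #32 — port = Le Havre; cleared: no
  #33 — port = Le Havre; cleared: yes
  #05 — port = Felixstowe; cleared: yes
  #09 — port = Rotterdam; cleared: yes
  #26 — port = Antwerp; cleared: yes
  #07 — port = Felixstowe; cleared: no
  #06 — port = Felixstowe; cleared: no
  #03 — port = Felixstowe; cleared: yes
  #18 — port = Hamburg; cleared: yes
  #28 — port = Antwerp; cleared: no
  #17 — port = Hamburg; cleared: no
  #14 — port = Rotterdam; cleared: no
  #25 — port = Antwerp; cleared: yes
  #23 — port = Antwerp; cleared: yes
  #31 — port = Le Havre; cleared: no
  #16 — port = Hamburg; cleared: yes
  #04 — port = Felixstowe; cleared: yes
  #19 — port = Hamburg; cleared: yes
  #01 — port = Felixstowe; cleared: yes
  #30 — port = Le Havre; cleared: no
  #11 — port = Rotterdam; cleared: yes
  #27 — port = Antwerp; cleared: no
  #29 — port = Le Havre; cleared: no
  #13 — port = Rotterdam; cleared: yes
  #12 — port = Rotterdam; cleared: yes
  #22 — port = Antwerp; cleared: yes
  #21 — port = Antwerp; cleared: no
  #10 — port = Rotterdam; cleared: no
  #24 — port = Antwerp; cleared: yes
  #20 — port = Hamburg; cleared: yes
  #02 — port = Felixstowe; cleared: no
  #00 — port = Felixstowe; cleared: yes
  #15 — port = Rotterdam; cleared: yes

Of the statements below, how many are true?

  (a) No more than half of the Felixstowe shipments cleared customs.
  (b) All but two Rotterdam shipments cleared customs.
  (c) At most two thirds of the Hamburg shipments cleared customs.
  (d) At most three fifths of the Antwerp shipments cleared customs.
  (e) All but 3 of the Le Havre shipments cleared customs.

(a) Felixstowe: |A| = 8, |A ∩ B| = 5; needs |A ∩ B| ≤ |A ∖ B| — false.
(b) Rotterdam: |A| = 8, |A ∩ B| = 5; needs |A ∖ B| = 2 — false.
(c) Hamburg: |A| = 5, |A ∩ B| = 4; needs |A ∩ B| / |A| ≤ 2/3 — false.
(d) Antwerp: |A| = 8, |A ∩ B| = 5; needs |A ∩ B| / |A| ≤ 3/5 — false.
(e) Le Havre: |A| = 5, |A ∩ B| = 1; needs |A ∖ B| = 3 — false.

0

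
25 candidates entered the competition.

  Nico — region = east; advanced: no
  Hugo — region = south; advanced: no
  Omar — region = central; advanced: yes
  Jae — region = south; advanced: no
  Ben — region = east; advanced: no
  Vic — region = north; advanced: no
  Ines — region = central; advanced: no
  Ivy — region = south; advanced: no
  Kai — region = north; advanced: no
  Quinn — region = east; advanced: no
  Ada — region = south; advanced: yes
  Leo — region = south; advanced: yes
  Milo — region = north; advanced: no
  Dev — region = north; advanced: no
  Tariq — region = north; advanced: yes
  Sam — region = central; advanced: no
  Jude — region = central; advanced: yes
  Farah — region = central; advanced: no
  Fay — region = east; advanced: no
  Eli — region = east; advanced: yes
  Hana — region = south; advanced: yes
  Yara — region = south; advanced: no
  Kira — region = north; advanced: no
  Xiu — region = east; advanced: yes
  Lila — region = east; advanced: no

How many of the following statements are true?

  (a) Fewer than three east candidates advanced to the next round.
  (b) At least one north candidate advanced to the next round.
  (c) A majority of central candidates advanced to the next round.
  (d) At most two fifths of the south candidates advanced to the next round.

2

(a) east: |A| = 7, |A ∩ B| = 2; needs |A ∩ B| < 3 — true.
(b) north: |A| = 6, |A ∩ B| = 1; needs A ∩ B ≠ ∅ (|A ∩ B| ≥ 1) — true.
(c) central: |A| = 5, |A ∩ B| = 2; needs |A ∩ B| > |A ∖ B| — false.
(d) south: |A| = 7, |A ∩ B| = 3; needs |A ∩ B| / |A| ≤ 2/5 — false.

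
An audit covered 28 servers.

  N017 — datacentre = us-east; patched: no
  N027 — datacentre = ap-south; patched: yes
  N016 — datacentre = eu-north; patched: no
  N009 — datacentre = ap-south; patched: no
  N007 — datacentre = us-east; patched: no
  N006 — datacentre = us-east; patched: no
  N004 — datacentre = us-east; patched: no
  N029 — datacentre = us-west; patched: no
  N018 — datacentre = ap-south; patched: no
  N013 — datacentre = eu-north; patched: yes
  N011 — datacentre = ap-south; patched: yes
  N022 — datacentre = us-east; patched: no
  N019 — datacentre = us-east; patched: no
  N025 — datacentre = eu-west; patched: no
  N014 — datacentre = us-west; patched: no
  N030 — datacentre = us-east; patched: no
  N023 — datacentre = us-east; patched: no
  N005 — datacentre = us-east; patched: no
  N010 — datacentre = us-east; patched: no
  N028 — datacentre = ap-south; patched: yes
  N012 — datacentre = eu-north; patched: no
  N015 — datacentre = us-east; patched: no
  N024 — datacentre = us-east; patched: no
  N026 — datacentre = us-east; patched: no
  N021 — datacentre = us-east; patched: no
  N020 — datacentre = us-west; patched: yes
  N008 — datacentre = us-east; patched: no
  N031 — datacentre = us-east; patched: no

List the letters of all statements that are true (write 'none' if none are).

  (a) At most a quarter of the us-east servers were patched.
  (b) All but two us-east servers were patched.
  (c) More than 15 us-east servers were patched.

(a)

|A| = 16, |A ∩ B| = 0, |A ∖ B| = 16.
(a) |A ∩ B| / |A| ≤ 1/4: holds.
(b) |A ∖ B| = 2: fails.
(c) |A ∩ B| > 15: fails.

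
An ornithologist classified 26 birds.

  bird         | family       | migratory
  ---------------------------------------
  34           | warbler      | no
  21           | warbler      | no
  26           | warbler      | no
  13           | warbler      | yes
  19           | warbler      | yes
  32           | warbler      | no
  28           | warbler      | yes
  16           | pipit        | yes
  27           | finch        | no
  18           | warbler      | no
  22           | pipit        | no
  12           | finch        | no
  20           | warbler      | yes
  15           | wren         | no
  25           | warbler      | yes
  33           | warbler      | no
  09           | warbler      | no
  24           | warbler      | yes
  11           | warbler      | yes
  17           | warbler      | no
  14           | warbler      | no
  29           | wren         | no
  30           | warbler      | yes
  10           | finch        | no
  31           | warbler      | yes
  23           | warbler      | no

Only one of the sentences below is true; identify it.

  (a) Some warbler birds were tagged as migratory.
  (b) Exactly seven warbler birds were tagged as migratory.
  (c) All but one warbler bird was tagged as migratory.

(a)

|A| = 19, |A ∩ B| = 9, |A ∖ B| = 10.
(a) requires A ∩ B ≠ ∅ (|A ∩ B| ≥ 1): true.
(b) requires |A ∩ B| = 7: false.
(c) requires |A ∖ B| = 1: false.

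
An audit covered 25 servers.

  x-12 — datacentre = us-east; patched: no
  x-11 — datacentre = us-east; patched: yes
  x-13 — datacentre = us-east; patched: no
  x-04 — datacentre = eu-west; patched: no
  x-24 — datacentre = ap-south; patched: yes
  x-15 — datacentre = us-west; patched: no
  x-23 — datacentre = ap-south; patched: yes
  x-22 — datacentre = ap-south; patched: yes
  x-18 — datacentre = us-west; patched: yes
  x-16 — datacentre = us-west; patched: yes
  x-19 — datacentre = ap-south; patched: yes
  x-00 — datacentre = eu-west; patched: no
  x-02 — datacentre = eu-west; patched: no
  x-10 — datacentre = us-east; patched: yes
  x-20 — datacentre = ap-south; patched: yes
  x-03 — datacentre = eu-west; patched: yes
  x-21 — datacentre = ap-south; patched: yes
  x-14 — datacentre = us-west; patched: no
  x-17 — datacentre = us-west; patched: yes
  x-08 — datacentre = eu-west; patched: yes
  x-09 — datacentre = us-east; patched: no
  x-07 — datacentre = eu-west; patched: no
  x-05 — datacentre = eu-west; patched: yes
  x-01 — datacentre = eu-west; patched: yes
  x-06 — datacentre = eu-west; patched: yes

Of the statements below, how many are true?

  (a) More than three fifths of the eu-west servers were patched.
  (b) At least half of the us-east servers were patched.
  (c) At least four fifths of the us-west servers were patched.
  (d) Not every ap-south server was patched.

(a) eu-west: |A| = 9, |A ∩ B| = 5; needs |A ∩ B| / |A| > 3/5 — false.
(b) us-east: |A| = 5, |A ∩ B| = 2; needs |A ∩ B| ≥ |A ∖ B| — false.
(c) us-west: |A| = 5, |A ∩ B| = 3; needs |A ∩ B| / |A| ≥ 4/5 — false.
(d) ap-south: |A| = 6, |A ∩ B| = 6; needs A ⊄ B (|A ∖ B| ≥ 1) — false.

0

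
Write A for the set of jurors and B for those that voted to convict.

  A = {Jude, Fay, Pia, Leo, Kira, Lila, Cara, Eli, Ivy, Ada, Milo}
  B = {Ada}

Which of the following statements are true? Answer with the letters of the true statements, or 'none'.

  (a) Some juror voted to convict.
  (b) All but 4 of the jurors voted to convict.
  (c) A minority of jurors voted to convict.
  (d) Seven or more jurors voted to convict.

|A| = 11, |A ∩ B| = 1, |A ∖ B| = 10.
(a) A ∩ B ≠ ∅ (|A ∩ B| ≥ 1): holds.
(b) |A ∖ B| = 4: fails.
(c) |A ∩ B| < |A ∖ B|: holds.
(d) |A ∩ B| ≥ 7: fails.

(a), (c)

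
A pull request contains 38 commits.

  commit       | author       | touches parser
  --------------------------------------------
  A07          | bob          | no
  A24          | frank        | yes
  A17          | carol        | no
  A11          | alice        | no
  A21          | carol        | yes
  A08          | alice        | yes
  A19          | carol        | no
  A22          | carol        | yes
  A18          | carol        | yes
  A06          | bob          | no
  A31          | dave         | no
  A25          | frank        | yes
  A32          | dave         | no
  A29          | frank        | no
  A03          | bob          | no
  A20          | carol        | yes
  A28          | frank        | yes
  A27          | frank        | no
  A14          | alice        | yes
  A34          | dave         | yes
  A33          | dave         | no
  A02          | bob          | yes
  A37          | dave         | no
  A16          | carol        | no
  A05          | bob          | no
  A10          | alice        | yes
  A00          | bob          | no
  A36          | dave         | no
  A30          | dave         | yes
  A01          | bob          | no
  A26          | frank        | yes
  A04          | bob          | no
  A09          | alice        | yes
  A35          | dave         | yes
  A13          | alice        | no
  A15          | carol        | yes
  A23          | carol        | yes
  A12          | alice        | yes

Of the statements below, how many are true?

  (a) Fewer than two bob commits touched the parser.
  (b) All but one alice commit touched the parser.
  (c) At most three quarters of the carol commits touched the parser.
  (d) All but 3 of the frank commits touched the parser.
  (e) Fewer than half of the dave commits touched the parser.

(a) bob: |A| = 8, |A ∩ B| = 1; needs |A ∩ B| < 2 — true.
(b) alice: |A| = 7, |A ∩ B| = 5; needs |A ∖ B| = 1 — false.
(c) carol: |A| = 9, |A ∩ B| = 6; needs |A ∩ B| / |A| ≤ 3/4 — true.
(d) frank: |A| = 6, |A ∩ B| = 4; needs |A ∖ B| = 3 — false.
(e) dave: |A| = 8, |A ∩ B| = 3; needs |A ∩ B| < |A ∖ B| — true.

3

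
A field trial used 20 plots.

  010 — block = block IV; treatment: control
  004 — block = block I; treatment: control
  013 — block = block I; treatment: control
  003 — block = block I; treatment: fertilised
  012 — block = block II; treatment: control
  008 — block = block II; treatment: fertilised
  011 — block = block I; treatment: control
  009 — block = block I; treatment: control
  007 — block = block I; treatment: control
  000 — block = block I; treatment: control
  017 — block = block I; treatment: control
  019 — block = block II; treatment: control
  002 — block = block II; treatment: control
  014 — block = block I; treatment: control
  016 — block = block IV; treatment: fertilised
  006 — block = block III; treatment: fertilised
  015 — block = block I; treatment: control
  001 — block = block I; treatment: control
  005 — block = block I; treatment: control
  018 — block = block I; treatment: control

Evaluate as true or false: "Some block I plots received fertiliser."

Truth condition: A ∩ B ≠ ∅ (|A ∩ B| ≥ 1).
A (the restrictor) = {004, 013, 003, 011, 009, 007, 000, 017, 014, 015, 001, 005, 018}, |A| = 13.
A ∩ B = {003}, so |A ∩ B| = 1.
So the statement is true.

True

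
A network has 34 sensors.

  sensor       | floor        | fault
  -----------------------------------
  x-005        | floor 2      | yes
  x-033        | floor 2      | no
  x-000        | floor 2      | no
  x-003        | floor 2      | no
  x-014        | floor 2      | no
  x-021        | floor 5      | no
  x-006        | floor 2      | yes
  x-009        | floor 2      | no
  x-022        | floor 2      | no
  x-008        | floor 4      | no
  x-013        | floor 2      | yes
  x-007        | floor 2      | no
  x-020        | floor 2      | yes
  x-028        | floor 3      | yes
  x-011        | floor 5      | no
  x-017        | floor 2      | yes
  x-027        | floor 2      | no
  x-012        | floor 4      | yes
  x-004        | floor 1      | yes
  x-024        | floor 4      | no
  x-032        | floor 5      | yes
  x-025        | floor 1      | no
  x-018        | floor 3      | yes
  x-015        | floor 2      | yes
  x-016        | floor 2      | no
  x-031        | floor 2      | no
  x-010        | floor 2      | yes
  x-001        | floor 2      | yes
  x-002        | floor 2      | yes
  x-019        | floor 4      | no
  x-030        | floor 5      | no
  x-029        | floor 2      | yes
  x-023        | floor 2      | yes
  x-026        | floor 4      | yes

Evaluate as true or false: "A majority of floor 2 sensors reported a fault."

True

'A majority of floor 2 sensors reported a fault' holds iff |A ∩ B| > |A ∖ B|.
|A| = 21, |A ∩ B| = 11, |A ∖ B| = 10.
11 > 10, so the statement is true.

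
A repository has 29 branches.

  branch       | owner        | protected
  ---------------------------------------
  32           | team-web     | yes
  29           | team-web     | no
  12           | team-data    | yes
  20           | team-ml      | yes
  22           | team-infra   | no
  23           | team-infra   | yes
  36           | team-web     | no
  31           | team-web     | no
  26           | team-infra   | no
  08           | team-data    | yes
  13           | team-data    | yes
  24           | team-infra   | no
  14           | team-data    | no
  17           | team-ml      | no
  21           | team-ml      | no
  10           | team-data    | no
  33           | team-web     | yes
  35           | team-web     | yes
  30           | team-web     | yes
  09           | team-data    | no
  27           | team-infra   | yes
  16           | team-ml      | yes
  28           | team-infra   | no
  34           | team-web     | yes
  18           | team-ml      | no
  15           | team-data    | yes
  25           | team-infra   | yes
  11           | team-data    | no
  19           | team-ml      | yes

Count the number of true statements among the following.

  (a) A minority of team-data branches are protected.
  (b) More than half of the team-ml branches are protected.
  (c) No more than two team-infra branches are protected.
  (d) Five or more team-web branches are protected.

1

(a) team-data: |A| = 8, |A ∩ B| = 4; needs |A ∩ B| < |A ∖ B| — false.
(b) team-ml: |A| = 6, |A ∩ B| = 3; needs |A ∩ B| > |A ∖ B| — false.
(c) team-infra: |A| = 7, |A ∩ B| = 3; needs |A ∩ B| ≤ 2 — false.
(d) team-web: |A| = 8, |A ∩ B| = 5; needs |A ∩ B| ≥ 5 — true.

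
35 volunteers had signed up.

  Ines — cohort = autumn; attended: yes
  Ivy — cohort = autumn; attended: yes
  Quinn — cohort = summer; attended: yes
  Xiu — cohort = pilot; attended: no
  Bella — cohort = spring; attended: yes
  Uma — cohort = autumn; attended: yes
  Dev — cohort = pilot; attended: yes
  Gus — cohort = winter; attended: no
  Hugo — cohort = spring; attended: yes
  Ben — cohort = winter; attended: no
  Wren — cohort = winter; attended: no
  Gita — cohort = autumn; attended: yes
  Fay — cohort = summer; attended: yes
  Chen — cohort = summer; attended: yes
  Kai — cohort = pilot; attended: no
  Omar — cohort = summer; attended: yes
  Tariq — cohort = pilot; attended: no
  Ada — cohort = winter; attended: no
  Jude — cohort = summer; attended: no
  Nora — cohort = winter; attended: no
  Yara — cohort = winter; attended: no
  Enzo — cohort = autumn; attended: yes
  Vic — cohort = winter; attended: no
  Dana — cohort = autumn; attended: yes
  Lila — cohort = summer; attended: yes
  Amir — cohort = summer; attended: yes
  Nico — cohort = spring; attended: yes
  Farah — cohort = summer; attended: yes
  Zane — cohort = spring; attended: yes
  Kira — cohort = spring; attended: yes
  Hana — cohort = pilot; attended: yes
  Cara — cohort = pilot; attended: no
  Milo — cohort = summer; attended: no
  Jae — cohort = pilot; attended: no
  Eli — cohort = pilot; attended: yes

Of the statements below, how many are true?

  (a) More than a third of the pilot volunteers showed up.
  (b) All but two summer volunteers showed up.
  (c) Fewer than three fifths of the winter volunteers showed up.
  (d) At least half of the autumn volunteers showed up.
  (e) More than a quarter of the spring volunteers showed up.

5

(a) pilot: |A| = 8, |A ∩ B| = 3; needs |A ∩ B| / |A| > 1/3 — true.
(b) summer: |A| = 9, |A ∩ B| = 7; needs |A ∖ B| = 2 — true.
(c) winter: |A| = 7, |A ∩ B| = 0; needs |A ∩ B| / |A| < 3/5 — true.
(d) autumn: |A| = 6, |A ∩ B| = 6; needs |A ∩ B| ≥ |A ∖ B| — true.
(e) spring: |A| = 5, |A ∩ B| = 5; needs |A ∩ B| / |A| > 1/4 — true.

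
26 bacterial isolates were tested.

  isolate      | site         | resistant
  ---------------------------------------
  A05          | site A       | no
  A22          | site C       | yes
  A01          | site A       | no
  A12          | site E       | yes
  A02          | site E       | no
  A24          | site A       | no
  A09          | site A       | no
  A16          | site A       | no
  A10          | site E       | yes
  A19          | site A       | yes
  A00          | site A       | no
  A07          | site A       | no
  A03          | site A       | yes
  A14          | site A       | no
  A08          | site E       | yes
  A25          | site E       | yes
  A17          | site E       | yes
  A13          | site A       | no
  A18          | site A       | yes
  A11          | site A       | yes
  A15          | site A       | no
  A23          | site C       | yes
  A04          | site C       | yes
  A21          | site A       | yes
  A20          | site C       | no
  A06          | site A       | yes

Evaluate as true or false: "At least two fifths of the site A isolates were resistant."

False

The determiner here denotes the relation: |A ∩ B| / |A| ≥ 2/5.
|A| = 16, |A ∩ B| = 6, |A ∖ B| = 10.
|A ∩ B|/|A| = 6/16, so the statement is false.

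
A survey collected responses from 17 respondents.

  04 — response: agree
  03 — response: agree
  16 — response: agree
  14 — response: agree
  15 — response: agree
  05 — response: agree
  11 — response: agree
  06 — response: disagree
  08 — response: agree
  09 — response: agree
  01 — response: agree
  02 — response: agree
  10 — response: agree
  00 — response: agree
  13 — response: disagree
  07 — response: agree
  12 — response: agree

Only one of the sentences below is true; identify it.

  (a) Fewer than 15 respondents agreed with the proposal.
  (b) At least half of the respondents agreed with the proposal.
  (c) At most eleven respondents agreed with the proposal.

(b)

|A| = 17, |A ∩ B| = 15, |A ∖ B| = 2.
(a) requires |A ∩ B| < 15: false.
(b) requires |A ∩ B| ≥ |A ∖ B|: true.
(c) requires |A ∩ B| ≤ 11: false.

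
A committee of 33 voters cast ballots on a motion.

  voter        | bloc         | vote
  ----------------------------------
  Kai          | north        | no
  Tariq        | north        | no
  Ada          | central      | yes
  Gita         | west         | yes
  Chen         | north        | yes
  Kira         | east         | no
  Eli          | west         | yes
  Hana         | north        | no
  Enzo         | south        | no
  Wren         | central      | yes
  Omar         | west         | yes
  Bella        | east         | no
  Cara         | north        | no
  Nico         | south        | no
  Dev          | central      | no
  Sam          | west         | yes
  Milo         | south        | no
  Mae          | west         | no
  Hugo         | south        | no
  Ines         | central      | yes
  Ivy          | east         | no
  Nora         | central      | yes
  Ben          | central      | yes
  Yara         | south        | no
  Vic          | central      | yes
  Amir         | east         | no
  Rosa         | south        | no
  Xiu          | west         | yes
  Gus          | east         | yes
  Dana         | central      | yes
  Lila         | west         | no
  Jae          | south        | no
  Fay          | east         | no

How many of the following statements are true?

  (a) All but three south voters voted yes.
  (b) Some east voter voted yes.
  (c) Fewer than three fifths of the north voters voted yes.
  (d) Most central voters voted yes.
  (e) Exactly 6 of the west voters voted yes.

3

(a) south: |A| = 7, |A ∩ B| = 0; needs |A ∖ B| = 3 — false.
(b) east: |A| = 6, |A ∩ B| = 1; needs A ∩ B ≠ ∅ (|A ∩ B| ≥ 1) — true.
(c) north: |A| = 5, |A ∩ B| = 1; needs |A ∩ B| / |A| < 3/5 — true.
(d) central: |A| = 8, |A ∩ B| = 7; needs |A ∩ B| > |A ∖ B| — true.
(e) west: |A| = 7, |A ∩ B| = 5; needs |A ∩ B| = 6 — false.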